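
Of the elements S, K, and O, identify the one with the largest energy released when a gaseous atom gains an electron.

O is in period 2, group 16; S is in period 3, group 16; K is in period 4, group 1.
Electron affinity generally becomes more exothermic across a period toward the halogens and less exothermic down a group.
Neither a single period nor a single group — weigh both effects.
O > K: relative to K, both the across-period and down-group shifts push O's electron affinity up.
S > O: this pair runs against the simple trend — see the exception note.
Note the exception: S has a higher electron affinity than O, contrary to the simple trend — the compact 2p subshell of O repels the added electron more than S's larger 3p does.
Approximate values (kJ/mol): O 141, S 200, K 48.
The largest energy released when a gaseous atom gains an electron among these belongs to S.

S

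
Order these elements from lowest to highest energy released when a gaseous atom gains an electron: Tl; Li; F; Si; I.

Tl < Li < Si < I < F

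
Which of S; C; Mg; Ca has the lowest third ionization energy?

Consider each +2 ion: S²⁺ still has 4 valence electrons; C²⁺ still has 2 valence electrons; Mg²⁺ is the bare [Ne] core; Ca²⁺ is the bare [Ar] core.
Pulling an electron out of a noble-gas core costs far more than removing a remaining valence electron, so Ca and Mg sit at the high end of IE_3.
Valence configurations: S²⁺ [Ne]3s²3p², C²⁺ [He]2s².
The numbers (kJ/mol): S 3357, C 4620, Mg 7733, Ca 4912.
Hence IE_3: S < C < Ca < Mg.

S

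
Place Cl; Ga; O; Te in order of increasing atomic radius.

O is in period 2, group 16; Cl is in period 3, group 17; Ga is in period 4, group 13; Te is in period 5, group 16.
Atomic radius shrinks across a period as nuclear charge pulls the same shell inward, and grows down a group as new shells are added.
These span different periods and groups, so the two trends combine.
Cl > O: period and group pull opposite ways; the down-group shift dominates (99 vs 63 pm).
Ga > Cl: both effects reinforce here, so Ga is clearly the larger of the two.
Te > Ga: the two effects oppose for this pair; the down-group effect wins (136 vs 124 pm).
For reference (pm): O 63, Cl 99, Ga 124, Te 136.
So from smallest to largest: O < Cl < Ga < Te.

O < Cl < Ga < Te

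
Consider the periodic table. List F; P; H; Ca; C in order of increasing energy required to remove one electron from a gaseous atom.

Ca, P, C, H, F

H is in period 1, group 1; C is in period 2, group 14; F is in period 2, group 17; P is in period 3, group 15; Ca is in period 4, group 2.
Removing the outermost electron gets harder across a period and easier down a group.
Here both period and group differ, so the two effects have to be weighed against each other.
P > Ca: both effects reinforce here, so P is clearly the higher of the two.
C > P: the two effects oppose for this pair; the down-group effect wins (1086 vs 1012 kJ/mol).
H > C: the two effects oppose for this pair; the down-group effect wins (1312 vs 1086 kJ/mol).
F > H: the two effects oppose for this pair; the across-period effect wins (1681 vs 1312 kJ/mol).
Tabulated first ionization energy (kJ/mol): H 1312, C 1086, F 1681, P 1012, Ca 590.
So from lowest to highest: Ca < P < C < H < F.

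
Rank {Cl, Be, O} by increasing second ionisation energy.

IE_2 is the cost of taking one more electron from the +1 cation: Cl⁺ still has 6 valence electrons; Be⁺ still has 1 valence electron; O⁺ still has 5 valence electrons.
All are still removing valence electrons, so compare the +1 ions as you would atoms: IE_2 generally rises across a period (higher Z_eff) and falls down a group (larger shell), subject to the usual subshell exceptions.
Valence configurations: Cl⁺ [Ne]3s²3p⁴, Be⁺ [He]2s¹, O⁺ [He]2s²2p³.
The numbers (kJ/mol): Cl 2298, Be 1757, O 3388.
Putting it together, IE_2: Be < Cl < O.

Be, Cl, O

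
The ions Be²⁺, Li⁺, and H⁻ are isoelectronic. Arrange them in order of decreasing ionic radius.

H⁻ > Li⁺ > Be²⁺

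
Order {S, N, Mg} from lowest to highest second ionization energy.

Mg, S, N

IE_2 is the cost of taking one more electron from the +1 cation: S⁺ still has 5 valence electrons; N⁺ still has 4 valence electrons; Mg⁺ still has 1 valence electron.
All are still removing valence electrons, so compare the +1 ions as you would atoms: IE_2 generally rises across a period (higher Z_eff) and falls down a group (larger shell), subject to the usual subshell exceptions.
Valence configurations: S⁺ [Ne]3s²3p³, N⁺ [He]2s²2p², Mg⁺ [Ne]3s¹.
Tabulated IE_2 (kJ/mol): S 2252, N 2856, Mg 1451.
So the second ionization energies run Mg < S < N.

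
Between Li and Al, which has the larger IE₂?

The second ionization energy removes an electron from the +1 ion. For each element: Li⁺ is the bare [He] core; Al⁺ still has 2 valence electrons.
Core electrons are held far more tightly than valence electrons, so Li tops the IE_2 order.
Approximate IE_2 values (kJ/mol): Li 7298, Al 1817.
Putting it together, IE_2: Al < Li.

Li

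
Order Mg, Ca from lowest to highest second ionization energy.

After 1 electron has been removed, what remains? Mg⁺ still has 1 valence electron; Ca⁺ still has 1 valence electron.
All are still removing valence electrons, so compare the +1 ions as you would atoms: IE_2 generally rises across a period (higher Z_eff) and falls down a group (larger shell), subject to the usual subshell exceptions.
Valence configurations: Mg⁺ [Ne]3s¹, Ca⁺ [Ar]4s¹.
Approximate IE_2 values (kJ/mol): Mg 1451, Ca 1145.
So the second ionization energies run Ca < Mg.

Ca < Mg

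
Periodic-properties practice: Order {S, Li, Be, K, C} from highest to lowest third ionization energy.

IE_3 is the cost of taking one more electron from the +2 cation: S²⁺ still has 4 valence electrons; Li²⁺ is already 1 electron into the core; Be²⁺ is the bare [He] core; K²⁺ is already 1 electron into the core; C²⁺ still has 2 valence electrons.
Usually core removal costs more than valence removal, but here the competition is close: a tightly held n=2 valence electron can cost more to remove than an n=3 core electron, so the actual values have to decide it.
Valence configurations: S²⁺ [Ne]3s²3p², C²⁺ [He]2s².
Tabulated IE_3 (kJ/mol): S 3357, Li 11815, Be 14849, K 4420, C 4620.
Putting it together, IE_3: S < K < C < Li < Be.

Be, Li, C, K, S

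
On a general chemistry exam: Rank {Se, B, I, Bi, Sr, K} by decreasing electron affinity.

B is in period 2, group 13; K is in period 4, group 1; Se is in period 4, group 16; Sr is in period 5, group 2; I is in period 5, group 17; Bi is in period 6, group 15.
Electron affinity generally becomes more exothermic across a period toward the halogens and less exothermic down a group.
Neither a single period nor a single group — weigh both effects.
B > Sr: relative to Sr, both the across-period and down-group shifts push B's electron affinity up.
K > B: this pair runs against the simple trend — see the exception note.
Bi > K: the two effects oppose for this pair; the across-period effect wins (91 vs 48 kJ/mol).
Se > Bi: both effects reinforce here, so Se is clearly the higher of the two.
I > Se: the two effects oppose for this pair; the across-period effect wins (295 vs 195 kJ/mol).
Note the exception: K has a higher electron affinity than B, contrary to the simple trend — B's ns²np¹ configuration gives only a small electron affinity — the sparsely filled np subshell binds an added electron weakly.
Approximate values (kJ/mol): B 27, K 48, Se 195, Sr 5, I 295, Bi 91.
So from highest to lowest: I > Se > Bi > K > B > Sr.

I, Se, Bi, K, B, Sr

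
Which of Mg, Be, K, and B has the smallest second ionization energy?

Mg

IE_2 is the cost of taking one more electron from the +1 cation: Mg⁺ still has 1 valence electron; Be⁺ still has 1 valence electron; K⁺ is the bare [Ar] core; B⁺ still has 2 valence electrons.
Pulling an electron out of a noble-gas core costs far more than removing a remaining valence electron, so K sits at the high end of IE_2.
Valence configurations: Mg⁺ [Ne]3s¹, Be⁺ [He]2s¹, B⁺ [He]2s².
The numbers (kJ/mol): Mg 1451, Be 1757, K 3052, B 2427.
Hence IE_2: Mg < Be < B < K.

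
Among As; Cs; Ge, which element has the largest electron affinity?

Ge is in period 4, group 14; As is in period 4, group 15; Cs is in period 6, group 1.
Atoms with high Z_eff and room in the valence shell (especially the halogens) have the most exothermic electron affinities.
Here both period and group differ, so the two effects have to be weighed against each other.
As > Cs: relative to Cs, both the across-period and down-group shifts push As's electron affinity up.
Ge > As: this pair runs against the simple trend — see the exception note.
Note the exception: Ge has a higher electron affinity than As, contrary to the simple trend — adding an electron to As's half-filled 4p³ is unfavourable, so Ge (4p²) has the more exothermic EA.
For reference (kJ/mol): Ge 119, As 78, Cs 46.
The largest electron affinity among these belongs to Ge.

Ge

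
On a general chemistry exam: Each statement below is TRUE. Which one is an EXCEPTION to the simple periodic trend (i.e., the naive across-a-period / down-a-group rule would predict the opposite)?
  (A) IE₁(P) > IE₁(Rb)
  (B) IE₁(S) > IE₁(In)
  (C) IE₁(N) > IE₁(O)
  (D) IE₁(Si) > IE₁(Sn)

(C)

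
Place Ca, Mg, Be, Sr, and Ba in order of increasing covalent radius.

Be, Mg, Ca, Sr, Ba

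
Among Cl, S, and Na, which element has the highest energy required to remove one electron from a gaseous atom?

Cl

Na is in period 3, group 1; S is in period 3, group 16; Cl is in period 3, group 17.
Across a period the outer electron is held more tightly (higher IE₁); down a group it sits in a higher shell, more shielded, and comes off more easily.
All lie in period 3, so first ionization energy increases left to right.
The highest energy required to remove one electron from a gaseous atom among these belongs to Cl.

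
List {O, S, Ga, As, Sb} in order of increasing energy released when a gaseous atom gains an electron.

Ga < As < Sb < O < S

EA tends to increase across a period and decrease down a group, though the pattern is less regular than for IE or radius.
Neither a single period nor a single group — weigh both effects.
As > Ga: both are in period 4; the period trend gives As the larger value.
Sb > As: this pair runs against the simple trend — see the exception note.
O > Sb: relative to Sb, both the across-period and down-group shifts push O's electron affinity up.
S > O: this pair runs against the simple trend — see the exception note.
Note the exception: Sb has a higher electron affinity than As, contrary to the simple trend — both are half-filled np³, but the pairing/repulsion penalty for the added electron shrinks as the p orbitals become larger and more diffuse down the group, and for Sb that outweighs the weaker nuclear attraction.
Note the exception: S has a higher electron affinity than O, contrary to the simple trend — the compact 2p subshell of O repels the added electron more than S's larger 3p does.
Tabulated electron affinity (kJ/mol): O 141, S 200, Ga 29, As 78, Sb 103.
So from lowest to highest: Ga < As < Sb < O < S.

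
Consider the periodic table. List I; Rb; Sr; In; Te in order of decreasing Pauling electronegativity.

I, Te, In, Sr, Rb

Rb is in period 5, group 1; Sr is in period 5, group 2; In is in period 5, group 13; Te is in period 5, group 16; I is in period 5, group 17.
EN rises left→right (higher Z_eff, smaller atoms) and falls top→bottom (larger, more shielded atoms).
All lie in period 5, so electronegativity increases left to right.
So from highest to lowest: I > Te > In > Sr > Rb.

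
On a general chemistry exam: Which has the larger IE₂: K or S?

K

The second ionization energy removes an electron from the +1 ion. For each element: K⁺ is the bare [Ar] core; S⁺ still has 5 valence electrons.
Pulling an electron out of a noble-gas core costs far more than removing a remaining valence electron, so K sits at the high end of IE_2.
Approximate IE_2 values (kJ/mol): K 3052, S 2252.
So the second ionization energies run S < K.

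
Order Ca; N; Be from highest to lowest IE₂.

After 1 electron has been removed, what remains? Ca⁺ still has 1 valence electron; N⁺ still has 4 valence electrons; Be⁺ still has 1 valence electron.
All are still removing valence electrons, so compare the +1 ions as you would atoms: IE_2 generally rises across a period (higher Z_eff) and falls down a group (larger shell), subject to the usual subshell exceptions.
Valence configurations: Ca⁺ [Ar]4s¹, N⁺ [He]2s²2p², Be⁺ [He]2s¹.
Tabulated IE_2 (kJ/mol): Ca 1145, N 2856, Be 1757.
Putting it together, IE_2: Ca < Be < N.

N, Be, Ca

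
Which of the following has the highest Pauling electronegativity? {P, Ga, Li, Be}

P

Li is in period 2, group 1; Be is in period 2, group 2; P is in period 3, group 15; Ga is in period 4, group 13.
EN rises left→right (higher Z_eff, smaller atoms) and falls top→bottom (larger, more shielded atoms).
Here both period and group differ, so the two effects have to be weighed against each other.
Be > Li: Be lies to the right of Li in period 2, so the across-period effect alone puts Be higher.
Ga > Be: the two effects oppose for this pair; the across-period effect wins (1.81 vs 1.57).
P > Ga: relative to Ga, both the across-period and down-group shifts push P's electronegativity up.
Tabulated electronegativity (Pauling): Li 0.98, Be 1.57, P 2.19, Ga 1.81.
The highest Pauling electronegativity among these belongs to P.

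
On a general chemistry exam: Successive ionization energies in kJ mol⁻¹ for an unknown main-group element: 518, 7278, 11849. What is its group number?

Group 1

Look for the largest jump between consecutive ionization energies: IE2/IE1 ≈ 14.1, far larger than any earlier ratio.
That jump marks the point where a core electron is being removed. So the atom has 1 valence electron.
A main-group element with 1 valence electron is in group 1.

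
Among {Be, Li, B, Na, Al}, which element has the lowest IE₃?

Al

IE_3 is the cost of taking one more electron from the +2 cation: Be²⁺ is the bare [He] core; Li²⁺ is already 1 electron into the core; B²⁺ still has 1 valence electron; Na²⁺ is already 1 electron into the core; Al²⁺ still has 1 valence electron.
Breaking into a closed-shell core is much more expensive than removing a leftover valence electron — Na, Li and Be have the largest IE_3 here.
Valence configurations: B²⁺ [He]2s¹, Al²⁺ [Ne]3s¹.
The numbers (kJ/mol): Be 14849, Li 11815, B 3660, Na 6910, Al 2745.
Putting it together, IE_3: Al < B < Na < Li < Be.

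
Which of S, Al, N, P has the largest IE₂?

After 1 electron has been removed, what remains? S⁺ still has 5 valence electrons; Al⁺ still has 2 valence electrons; N⁺ still has 4 valence electrons; P⁺ still has 4 valence electrons.
All are still removing valence electrons, so compare the +1 ions as you would atoms: IE_2 generally rises across a period (higher Z_eff) and falls down a group (larger shell), subject to the usual subshell exceptions.
Valence configurations: S⁺ [Ne]3s²3p³, Al⁺ [Ne]3s², N⁺ [He]2s²2p², P⁺ [Ne]3s²3p².
Tabulated IE_2 (kJ/mol): S 2252, Al 1817, N 2856, P 1907.
Hence IE_2: Al < P < S < N.

N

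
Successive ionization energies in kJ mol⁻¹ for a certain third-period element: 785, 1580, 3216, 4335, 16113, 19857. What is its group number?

Group 14

Look for the largest jump between consecutive ionization energies: IE5/IE4 ≈ 3.7, far larger than any earlier ratio.
That jump marks the point where a core electron is being removed. So the atom has 4 valence electrons.
A main-group element with 4 valence electrons is in group 14.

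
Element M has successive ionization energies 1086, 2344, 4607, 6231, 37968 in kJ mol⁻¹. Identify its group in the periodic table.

Look for the largest jump between consecutive ionization energies: IE5/IE4 ≈ 6.1, far larger than any earlier ratio.
That jump marks the point where a core electron is being removed. So the atom has 4 valence electrons.
A main-group element with 4 valence electrons is in group 14.

Group 14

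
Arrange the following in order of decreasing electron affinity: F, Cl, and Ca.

Cl > F > Ca

F is in period 2, group 17; Cl is in period 3, group 17; Ca is in period 4, group 2.
Atoms with high Z_eff and room in the valence shell (especially the halogens) have the most exothermic electron affinities.
Here both period and group differ, so the two effects have to be weighed against each other.
F > Ca: relative to Ca, both the across-period and down-group shifts push F's electron affinity up.
Cl > F: this pair runs against the simple trend — see the exception note.
Note the exception: Cl has a higher electron affinity than F, contrary to the simple trend — F's small 2p subshell makes the incoming electron feel strong e⁻–e⁻ repulsion, so Cl actually releases more energy on gaining an electron.
Tabulated electron affinity (kJ/mol): F 328, Cl 349, Ca 2.
So from highest to lowest: Cl > F > Ca.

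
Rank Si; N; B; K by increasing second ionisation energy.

Consider each +1 ion: Si⁺ still has 3 valence electrons; N⁺ still has 4 valence electrons; B⁺ still has 2 valence electrons; K⁺ is the bare [Ar] core.
Core electrons are held far more tightly than valence electrons, so K tops the IE_2 order.
Valence configurations: Si⁺ [Ne]3s²3p¹, N⁺ [He]2s²2p², B⁺ [He]2s².
Approximate IE_2 values (kJ/mol): Si 1577, N 2856, B 2427, K 3052.
Hence IE_2: Si < B < N < K.

Si, B, N, K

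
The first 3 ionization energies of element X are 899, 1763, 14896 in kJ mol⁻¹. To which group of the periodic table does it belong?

Look for the largest jump between consecutive ionization energies: IE3/IE2 ≈ 8.4, far larger than any earlier ratio.
That jump marks the point where a core electron is being removed. So the atom has 2 valence electrons.
A main-group element with 2 valence electrons is in group 2.

Group 2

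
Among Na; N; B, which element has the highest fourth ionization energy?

B

After 3 electrons have been removed, what remains? Na³⁺ is already 2 electrons into the core; N³⁺ still has 2 valence electrons; B³⁺ is the bare [He] core.
Core electrons are held far more tightly than valence electrons, so Na and B top the IE_4 order.
Approximate IE_4 values (kJ/mol): Na 9543, N 7475, B 25026.
So the fourth ionization energies run N < Na < B.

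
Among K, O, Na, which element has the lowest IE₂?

K

After 1 electron has been removed, what remains? K⁺ is the bare [Ar] core; O⁺ still has 5 valence electrons; Na⁺ is the bare [Ne] core.
Usually core removal costs more than valence removal, but here the competition is close: a tightly held n=2 valence electron can cost more to remove than an n=3 core electron, so the actual values have to decide it.
Approximate IE_2 values (kJ/mol): K 3052, O 3388, Na 4562.
Putting it together, IE_2: K < O < Na.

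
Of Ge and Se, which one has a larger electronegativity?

Se

Ge is in period 4, group 14; Se is in period 4, group 16.
EN rises left→right (higher Z_eff, smaller atoms) and falls top→bottom (larger, more shielded atoms).
All lie in period 4, so electronegativity increases left to right.
So Se has the larger electronegativity (Se > Ge).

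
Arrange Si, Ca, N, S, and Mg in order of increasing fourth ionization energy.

Consider each +3 ion: Si³⁺ still has 1 valence electron; Ca³⁺ is already 1 electron into the core; N³⁺ still has 2 valence electrons; S³⁺ still has 3 valence electrons; Mg³⁺ is already 1 electron into the core.
Usually core removal costs more than valence removal, but here the competition is close: a tightly held n=2 valence electron can cost more to remove than an n=3 core electron, so the actual values have to decide it.
Valence configurations: Si³⁺ [Ne]3s¹, N³⁺ [He]2s², S³⁺ [Ne]3s²3p¹.
Tabulated IE_4 (kJ/mol): Si 4356, Ca 6491, N 7475, S 4556, Mg 10543.
So the fourth ionization energies run Si < S < Ca < N < Mg.

Si < S < Ca < N < Mg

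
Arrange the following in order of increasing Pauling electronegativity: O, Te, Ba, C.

Ba < Te < C < O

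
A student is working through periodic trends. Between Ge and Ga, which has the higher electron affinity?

Ge

Ga is in period 4, group 13; Ge is in period 4, group 14.
EA tends to increase across a period and decrease down a group, though the pattern is less regular than for IE or radius.
All lie in period 4, so electron affinity increases left to right.
So Ge has the higher electron affinity (Ge > Ga).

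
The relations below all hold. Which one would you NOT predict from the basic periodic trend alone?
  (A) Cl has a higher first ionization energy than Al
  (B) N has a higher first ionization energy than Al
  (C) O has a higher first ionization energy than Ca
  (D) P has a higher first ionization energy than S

(D)

The general trend: first ionization energy increases across a period and decreases down a group.
(A) Cl (period 3, group 17) vs Al (period 3, group 13): the stated order agrees with the simple trend.
(B) N (period 2, group 15) vs Al (period 3, group 13): the stated order agrees with the simple trend.
(C) O (period 2, group 16) vs Ca (period 4, group 2): the stated order agrees with the simple trend.
(D) P (period 3, group 15) vs S (period 3, group 16): the stated order contradicts the simple trend.
The exception is (D): S (3p⁴) ionizes more easily than half-filled P (3p³) because the paired 3p electron in S is pushed out by e⁻–e⁻ repulsion.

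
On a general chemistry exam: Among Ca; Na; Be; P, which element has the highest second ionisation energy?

After 1 electron has been removed, what remains? Ca⁺ still has 1 valence electron; Na⁺ is the bare [Ne] core; Be⁺ still has 1 valence electron; P⁺ still has 4 valence electrons.
Breaking into a closed-shell core is much more expensive than removing a leftover valence electron — Na has the largest IE_2 here.
Valence configurations: Ca⁺ [Ar]4s¹, Be⁺ [He]2s¹, P⁺ [Ne]3s²3p².
Approximate IE_2 values (kJ/mol): Ca 1145, Na 4562, Be 1757, P 1907.
So the second ionization energies run Ca < Be < P < Na.

Na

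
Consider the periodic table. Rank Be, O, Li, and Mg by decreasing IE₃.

Be, Li, Mg, O

After 2 electrons have been removed, what remains? Be²⁺ is the bare [He] core; O²⁺ still has 4 valence electrons; Li²⁺ is already 1 electron into the core; Mg²⁺ is the bare [Ne] core.
Pulling an electron out of a noble-gas core costs far more than removing a remaining valence electron, so Mg, Li and Be sit at the high end of IE_3.
Tabulated IE_3 (kJ/mol): Be 14849, O 5300, Li 11815, Mg 7733.
Overall IE_3 order: O < Mg < Li < Be.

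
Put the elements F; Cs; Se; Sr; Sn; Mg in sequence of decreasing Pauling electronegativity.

EN rises left→right (higher Z_eff, smaller atoms) and falls top→bottom (larger, more shielded atoms).
Here both period and group differ, so the two effects have to be weighed against each other.
Sr > Cs: both effects reinforce here, so Sr is clearly the higher of the two.
Mg > Sr: they share group 2; the group trend gives Mg the larger value.
Sn > Mg: period and group pull opposite ways; the across-period shift dominates (1.96 vs 1.31).
Se > Sn: relative to Sn, both the across-period and down-group shifts push Se's electronegativity up.
F > Se: relative to Se, both the across-period and down-group shifts push F's electronegativity up.
Tabulated electronegativity (Pauling): F 3.98, Mg 1.31, Se 2.55, Sr 0.95, Sn 1.96, Cs 0.79.
So from highest to lowest: F > Se > Sn > Mg > Sr > Cs.

F > Se > Sn > Mg > Sr > Cs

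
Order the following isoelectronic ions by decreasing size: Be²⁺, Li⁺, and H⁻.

All of these have 2 electrons, so size is governed by nuclear charge alone: the more protons, the stronger the pull on the same electron cloud, and the smaller the ion.
Nuclear charges: Be²⁺ (Z=4), Li⁺ (Z=3), H⁻ (Z=1).
Largest to smallest: H⁻ > Li⁺ > Be²⁺.

H⁻, Li⁺, Be²⁺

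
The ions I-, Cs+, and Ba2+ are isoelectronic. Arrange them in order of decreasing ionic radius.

I-, Cs+, Ba2+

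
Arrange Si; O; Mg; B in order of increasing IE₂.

Mg < Si < B < O

After 1 electron has been removed, what remains? Si⁺ still has 3 valence electrons; O⁺ still has 5 valence electrons; Mg⁺ still has 1 valence electron; B⁺ still has 2 valence electrons.
All are still removing valence electrons, so compare the +1 ions as you would atoms: IE_2 generally rises across a period (higher Z_eff) and falls down a group (larger shell), subject to the usual subshell exceptions.
Valence configurations: Si⁺ [Ne]3s²3p¹, O⁺ [He]2s²2p³, Mg⁺ [Ne]3s¹, B⁺ [He]2s².
The numbers (kJ/mol): Si 1577, O 3388, Mg 1451, B 2427.
So the second ionization energies run Mg < Si < B < O.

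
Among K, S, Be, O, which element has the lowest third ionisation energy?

S

The third ionization energy removes an electron from the +2 ion. For each element: K²⁺ is already 1 electron into the core; S²⁺ still has 4 valence electrons; Be²⁺ is the bare [He] core; O²⁺ still has 4 valence electrons.
Usually core removal costs more than valence removal, but here the competition is close: a tightly held n=2 valence electron can cost more to remove than an n=3 core electron, so the actual values have to decide it.
Valence configurations: S²⁺ [Ne]3s²3p², O²⁺ [He]2s²2p².
Approximate IE_3 values (kJ/mol): K 4420, S 3357, Be 14849, O 5300.
Hence IE_3: S < K < O < Be.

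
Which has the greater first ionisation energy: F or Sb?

F is in period 2, group 17; Sb is in period 5, group 15.
Removing the outermost electron gets harder across a period and easier down a group.
These span different periods and groups, so the two trends combine.
F > Sb: relative to Sb, both the across-period and down-group shifts push F's first ionization energy up.
For reference (kJ/mol): F 1681, Sb 831.
So F has the greater first ionisation energy (F > Sb).

F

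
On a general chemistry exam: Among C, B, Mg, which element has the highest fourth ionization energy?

The fourth ionization energy removes an electron from the +3 ion. For each element: C³⁺ still has 1 valence electron; B³⁺ is the bare [He] core; Mg³⁺ is already 1 electron into the core.
Core electrons are held far more tightly than valence electrons, so Mg and B top the IE_4 order.
The numbers (kJ/mol): C 6223, B 25026, Mg 10543.
Hence IE_4: C < Mg < B.

B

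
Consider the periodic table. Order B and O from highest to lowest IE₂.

O > B

The second ionization energy removes an electron from the +1 ion. For each element: B⁺ still has 2 valence electrons; O⁺ still has 5 valence electrons.
All are still removing valence electrons, so compare the +1 ions as you would atoms: IE_2 generally rises across a period (higher Z_eff) and falls down a group (larger shell), subject to the usual subshell exceptions.
Valence configurations: B⁺ [He]2s², O⁺ [He]2s²2p³.
Tabulated IE_2 (kJ/mol): B 2427, O 3388.
So the second ionization energies run B < O.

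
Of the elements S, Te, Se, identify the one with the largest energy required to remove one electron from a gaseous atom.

S

First ionization energy rises across a period (greater Z_eff holds electrons more tightly) and falls down a group (valence electrons are farther from the nucleus).
All are in group 16, so first ionization energy increases up the group.
The largest energy required to remove one electron from a gaseous atom among these belongs to S.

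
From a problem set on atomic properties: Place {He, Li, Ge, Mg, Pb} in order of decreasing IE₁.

He, Ge, Mg, Pb, Li

IE₁ increases left→right with effective nuclear charge and decreases top→bottom as the valence shell moves farther out.
These span different periods and groups, so the two trends combine.
Pb > Li: period and group pull opposite ways; the across-period shift dominates (716 vs 520 kJ/mol).
Mg > Pb: the two effects oppose for this pair; the down-group effect wins (738 vs 716 kJ/mol).
Ge > Mg: the two effects oppose for this pair; the across-period effect wins (762 vs 738 kJ/mol).
He > Ge: both effects reinforce here, so He is clearly the higher of the two.
Tabulated first ionization energy (kJ/mol): He 2372, Li 520, Mg 738, Ge 762, Pb 716.
So from highest to lowest: He > Ge > Mg > Pb > Li.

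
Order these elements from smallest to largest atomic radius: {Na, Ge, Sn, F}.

F, Ge, Sn, Na

F is in period 2, group 17; Na is in period 3, group 1; Ge is in period 4, group 14; Sn is in period 5, group 14.
Across a period the added protons contract the valence shell; down a group each new principal shell makes the atom larger.
These span different periods and groups, so the two trends combine.
Ge > F: relative to F, both the across-period and down-group shifts push Ge's atomic radius up.
Sn > Ge: Sn sits below Ge in group 14, so the down-group effect alone puts Sn larger.
Na > Sn: period and group pull opposite ways; the across-period shift dominates (155 vs 140 pm).
For reference (pm): F 64, Na 155, Ge 121, Sn 140.
So from smallest to largest: F < Ge < Sn < Na.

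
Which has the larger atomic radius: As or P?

As

Moving right in a period, electrons are added to the same shell under a stronger nuclear pull, so atoms get smaller; moving down, a new shell is opened and atoms get larger.
All are in group 15, so atomic radius increases down the group.
So As has the larger atomic radius (As > P).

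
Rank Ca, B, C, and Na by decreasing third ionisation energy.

After 2 electrons have been removed, what remains? Ca²⁺ is the bare [Ar] core; B²⁺ still has 1 valence electron; C²⁺ still has 2 valence electrons; Na²⁺ is already 1 electron into the core.
Core electrons are held far more tightly than valence electrons, so Ca and Na top the IE_3 order.
Valence configurations: B²⁺ [He]2s¹, C²⁺ [He]2s².
The numbers (kJ/mol): Ca 4912, B 3660, C 4620, Na 6910.
Overall IE_3 order: B < C < Ca < Na.

Na, Ca, C, B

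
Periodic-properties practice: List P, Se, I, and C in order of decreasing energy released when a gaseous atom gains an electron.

I > Se > C > P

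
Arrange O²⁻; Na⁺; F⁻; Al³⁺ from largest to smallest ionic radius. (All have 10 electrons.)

All of these have 10 electrons, so size is governed by nuclear charge alone: the more protons, the stronger the pull on the same electron cloud, and the smaller the ion.
Nuclear charges: Al³⁺ (Z=13), Na⁺ (Z=11), F⁻ (Z=9), O²⁻ (Z=8).
Largest to smallest: O²⁻ > F⁻ > Na⁺ > Al³⁺.

O²⁻ > F⁻ > Na⁺ > Al³⁺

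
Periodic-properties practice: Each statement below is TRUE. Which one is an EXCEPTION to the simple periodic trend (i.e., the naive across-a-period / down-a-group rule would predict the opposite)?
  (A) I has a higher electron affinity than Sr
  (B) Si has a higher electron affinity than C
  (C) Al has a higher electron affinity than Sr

(B)

The general trend: electron affinity increases across a period and decreases down a group.
(A) I (period 5, group 17) vs Sr (period 5, group 2): the stated order agrees with the simple trend.
(B) Si (period 3, group 14) vs C (period 2, group 14): the stated order contradicts the simple trend.
(C) Al (period 3, group 13) vs Sr (period 5, group 2): the stated order agrees with the simple trend.
The exception is (B): Si's larger, more diffuse 3p orbitals accept an added electron slightly more readily than C's compact 2p.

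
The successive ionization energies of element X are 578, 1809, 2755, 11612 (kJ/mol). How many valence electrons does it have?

Look for the largest jump between consecutive ionization energies: IE4/IE3 ≈ 4.2, far larger than any earlier ratio.
That jump marks the point where a core electron is being removed. So the atom has 3 valence electrons.

3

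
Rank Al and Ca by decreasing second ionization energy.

Al, Ca

Consider each +1 ion: Al⁺ still has 2 valence electrons; Ca⁺ still has 1 valence electron.
All are still removing valence electrons, so compare the +1 ions as you would atoms: IE_2 generally rises across a period (higher Z_eff) and falls down a group (larger shell), subject to the usual subshell exceptions.
Valence configurations: Al⁺ [Ne]3s², Ca⁺ [Ar]4s¹.
Tabulated IE_2 (kJ/mol): Al 1817, Ca 1145.
Hence IE_2: Ca < Al.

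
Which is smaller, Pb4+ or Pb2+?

Both ions have Z = 82 protons, but Pb4+ has lost more electrons, so its remaining electrons feel a larger effective nuclear charge per electron and are pulled in more tightly.
Higher positive charge → smaller ion, so Pb2+ > Pb4+.

Pb4+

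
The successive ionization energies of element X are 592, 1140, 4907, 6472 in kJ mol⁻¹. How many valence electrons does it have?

Look for the largest jump between consecutive ionization energies: IE3/IE2 ≈ 4.3, far larger than any earlier ratio.
That jump marks the point where a core electron is being removed. So the atom has 2 valence electrons.

2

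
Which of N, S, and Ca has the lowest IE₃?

S

IE_3 is the cost of taking one more electron from the +2 cation: N²⁺ still has 3 valence electrons; S²⁺ still has 4 valence electrons; Ca²⁺ is the bare [Ar] core.
Breaking into a closed-shell core is much more expensive than removing a leftover valence electron — Ca has the largest IE_3 here.
Valence configurations: N²⁺ [He]2s²2p¹, S²⁺ [Ne]3s²3p².
Approximate IE_3 values (kJ/mol): N 4578, S 3357, Ca 4912.
Putting it together, IE_3: S < N < Ca.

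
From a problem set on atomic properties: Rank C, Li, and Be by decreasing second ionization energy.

Li, C, Be

IE_2 is the cost of taking one more electron from the +1 cation: C⁺ still has 3 valence electrons; Li⁺ is the bare [He] core; Be⁺ still has 1 valence electron.
Pulling an electron out of a noble-gas core costs far more than removing a remaining valence electron, so Li sits at the high end of IE_2.
Valence configurations: C⁺ [He]2s²2p¹, Be⁺ [He]2s¹.
The numbers (kJ/mol): C 2353, Li 7298, Be 1757.
Hence IE_2: Be < C < Li.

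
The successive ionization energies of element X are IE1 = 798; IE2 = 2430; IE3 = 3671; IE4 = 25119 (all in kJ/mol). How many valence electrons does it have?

3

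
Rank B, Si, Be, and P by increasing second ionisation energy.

After 1 electron has been removed, what remains? B⁺ still has 2 valence electrons; Si⁺ still has 3 valence electrons; Be⁺ still has 1 valence electron; P⁺ still has 4 valence electrons.
All are still removing valence electrons, so compare the +1 ions as you would atoms: IE_2 generally rises across a period (higher Z_eff) and falls down a group (larger shell), subject to the usual subshell exceptions.
Valence configurations: B⁺ [He]2s², Si⁺ [Ne]3s²3p¹, Be⁺ [He]2s¹, P⁺ [Ne]3s²3p².
The numbers (kJ/mol): B 2427, Si 1577, Be 1757, P 1907.
Overall IE_2 order: Si < Be < P < B.

Si, Be, P, B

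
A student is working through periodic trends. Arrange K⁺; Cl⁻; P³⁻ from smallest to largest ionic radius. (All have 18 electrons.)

All of these have 18 electrons, so size is governed by nuclear charge alone: the more protons, the stronger the pull on the same electron cloud, and the smaller the ion.
Nuclear charges: K⁺ (Z=19), Cl⁻ (Z=17), P³⁻ (Z=15).
Smallest to largest: K⁺ < Cl⁻ < P³⁻.

K⁺ < Cl⁻ < P³⁻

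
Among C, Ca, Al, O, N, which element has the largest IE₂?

O

After 1 electron has been removed, what remains? C⁺ still has 3 valence electrons; Ca⁺ still has 1 valence electron; Al⁺ still has 2 valence electrons; O⁺ still has 5 valence electrons; N⁺ still has 4 valence electrons.
All are still removing valence electrons, so compare the +1 ions as you would atoms: IE_2 generally rises across a period (higher Z_eff) and falls down a group (larger shell), subject to the usual subshell exceptions.
Valence configurations: C⁺ [He]2s²2p¹, Ca⁺ [Ar]4s¹, Al⁺ [Ne]3s², O⁺ [He]2s²2p³, N⁺ [He]2s²2p².
Tabulated IE_2 (kJ/mol): C 2353, Ca 1145, Al 1817, O 3388, N 2856.
Putting it together, IE_2: Ca < Al < C < N < O.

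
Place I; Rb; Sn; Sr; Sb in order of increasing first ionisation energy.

Rb < Sr < Sn < Sb < I

Across a period the outer electron is held more tightly (higher IE₁); down a group it sits in a higher shell, more shielded, and comes off more easily.
All lie in period 5, so first ionization energy increases left to right.
So from lowest to highest: Rb < Sr < Sn < Sb < I.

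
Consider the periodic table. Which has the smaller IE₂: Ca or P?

Ca

The second ionization energy removes an electron from the +1 ion. For each element: Ca⁺ still has 1 valence electron; P⁺ still has 4 valence electrons.
All are still removing valence electrons, so compare the +1 ions as you would atoms: IE_2 generally rises across a period (higher Z_eff) and falls down a group (larger shell), subject to the usual subshell exceptions.
Valence configurations: Ca⁺ [Ar]4s¹, P⁺ [Ne]3s²3p².
Tabulated IE_2 (kJ/mol): Ca 1145, P 1907.
Overall IE_2 order: Ca < P.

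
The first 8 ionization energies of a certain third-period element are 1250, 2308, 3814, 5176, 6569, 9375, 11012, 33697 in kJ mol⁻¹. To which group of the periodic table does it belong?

Group 17

Look for the largest jump between consecutive ionization energies: IE8/IE7 ≈ 3.1, far larger than any earlier ratio.
That jump marks the point where a core electron is being removed. So the atom has 7 valence electrons.
A main-group element with 7 valence electrons is in group 17.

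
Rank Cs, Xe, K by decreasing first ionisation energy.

Xe > K > Cs

Removing the outermost electron gets harder across a period and easier down a group.
Neither a single period nor a single group — weigh both effects.
K > Cs: they share group 1; the group trend gives K the larger value.
Xe > K: period and group pull opposite ways; the across-period shift dominates (1170 vs 419 kJ/mol).
Approximate values (kJ/mol): K 419, Xe 1170, Cs 376.
So from highest to lowest: Xe > K > Cs.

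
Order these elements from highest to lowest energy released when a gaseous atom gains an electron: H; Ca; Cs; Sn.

Sn > H > Cs > Ca

Electron affinity generally becomes more exothermic across a period toward the halogens and less exothermic down a group.
Neither a single period nor a single group — weigh both effects.
Cs > Ca: this pair runs against the simple trend — see the exception note.
H > Cs: they share group 1; the group trend gives H the larger value.
Sn > H: period and group pull opposite ways; the across-period shift dominates (107 vs 73 kJ/mol).
Note the exception: Cs has a higher electron affinity than Ca, contrary to the simple trend — adding an electron to Ca (ns²) has to open a new, higher-energy np subshell, which is unfavourable.
Tabulated electron affinity (kJ/mol): H 73, Ca 2, Sn 107, Cs 46.
So from highest to lowest: Sn > H > Cs > Ca.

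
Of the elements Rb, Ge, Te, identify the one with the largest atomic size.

Rb

Atomic radius shrinks across a period as nuclear charge pulls the same shell inward, and grows down a group as new shells are added.
Neither a single period nor a single group — weigh both effects.
Te > Ge: period and group pull opposite ways; the down-group shift dominates (136 vs 121 pm).
Rb > Te: Rb lies to the left of Te in period 5, so the across-period effect alone puts Rb larger.
Tabulated atomic radius (pm): Ge 121, Rb 210, Te 136.
The largest atomic size among these belongs to Rb.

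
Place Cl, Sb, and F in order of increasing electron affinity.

Sb < F < Cl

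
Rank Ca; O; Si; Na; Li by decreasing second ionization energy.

IE_2 is the cost of taking one more electron from the +1 cation: Ca⁺ still has 1 valence electron; O⁺ still has 5 valence electrons; Si⁺ still has 3 valence electrons; Na⁺ is the bare [Ne] core; Li⁺ is the bare [He] core.
Pulling an electron out of a noble-gas core costs far more than removing a remaining valence electron, so Na and Li sit at the high end of IE_2.
Valence configurations: Ca⁺ [Ar]4s¹, O⁺ [He]2s²2p³, Si⁺ [Ne]3s²3p¹.
The numbers (kJ/mol): Ca 1145, O 3388, Si 1577, Na 4562, Li 7298.
Hence IE_2: Ca < Si < O < Na < Li.

Li > Na > O > Si > Ca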